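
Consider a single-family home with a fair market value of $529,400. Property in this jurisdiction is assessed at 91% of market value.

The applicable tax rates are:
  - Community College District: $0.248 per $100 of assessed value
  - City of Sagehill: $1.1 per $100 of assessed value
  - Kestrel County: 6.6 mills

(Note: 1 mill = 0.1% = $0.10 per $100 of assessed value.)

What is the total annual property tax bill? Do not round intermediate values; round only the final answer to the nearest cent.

Assessed value = $529,400 × 0.91 = $481,754
Community College District: $481,754 × 0.00248 = $1,194.74992
City of Sagehill: $481,754 × 0.011 = $5,299.294
Kestrel County: $481,754 × 0.0066 = $3,179.5764
Total = $9,673.62032

$9,673.62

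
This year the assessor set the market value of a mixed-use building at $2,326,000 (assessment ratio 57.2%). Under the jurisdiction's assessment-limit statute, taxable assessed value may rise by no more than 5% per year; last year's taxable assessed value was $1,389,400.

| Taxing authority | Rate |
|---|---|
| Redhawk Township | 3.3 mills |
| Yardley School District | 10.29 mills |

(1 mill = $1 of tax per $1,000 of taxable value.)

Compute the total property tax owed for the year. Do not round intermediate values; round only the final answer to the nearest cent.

Uncapped assessed value = $2,326,000 × 0.572 = $1,330,472
Cap limit = $1,389,400 × 1.05 = $1,458,870
Taxable assessed value = min($1,330,472, $1,458,870) = $1,330,472 (cap does not bind)
Redhawk Township: $1,330,472 × 0.0033 = $4,390.5576
Yardley School District: $1,330,472 × 0.01029 = $13,690.55688
Total = $18,081.11448

$18,081.11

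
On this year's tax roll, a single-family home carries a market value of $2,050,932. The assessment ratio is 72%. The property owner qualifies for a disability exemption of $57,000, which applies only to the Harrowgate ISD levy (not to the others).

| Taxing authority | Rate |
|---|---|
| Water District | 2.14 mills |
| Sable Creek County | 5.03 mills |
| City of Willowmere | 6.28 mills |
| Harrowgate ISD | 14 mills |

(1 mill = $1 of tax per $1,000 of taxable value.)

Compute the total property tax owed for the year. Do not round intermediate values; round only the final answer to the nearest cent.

$39,736.62

Assessed value = $2,050,932 × 0.72 = $1,476,671.04
Water District: $1,476,671.04 × 0.00214 = $3,160.0760256
Sable Creek County: $1,476,671.04 × 0.00503 = $7,427.6553312
City of Willowmere: $1,476,671.04 × 0.00628 = $9,273.4941312
Harrowgate ISD: ($1,476,671.04 − $57,000) × 0.014 = $1,419,671.04 × 0.014 = $19,875.39456
Total = $39,736.620048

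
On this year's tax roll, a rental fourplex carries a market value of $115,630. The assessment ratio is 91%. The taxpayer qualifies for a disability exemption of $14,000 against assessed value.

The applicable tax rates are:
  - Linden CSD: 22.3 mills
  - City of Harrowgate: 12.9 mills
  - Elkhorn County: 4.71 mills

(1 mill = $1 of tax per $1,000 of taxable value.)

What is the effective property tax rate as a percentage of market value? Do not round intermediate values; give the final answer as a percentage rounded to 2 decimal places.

3.15%

Assessed value = $115,630 × 0.91 = $105,223.3
Taxable value = $105,223.3 − $14,000 = $91,223.3
Linden CSD: $91,223.3 × 0.0223 = $2,034.27959
City of Harrowgate: $91,223.3 × 0.0129 = $1,176.78057
Elkhorn County: $91,223.3 × 0.00471 = $429.661743
Total tax = $3,640.721903
Effective rate = $3,640.721903 ÷ $115,630 = 3.15% of market value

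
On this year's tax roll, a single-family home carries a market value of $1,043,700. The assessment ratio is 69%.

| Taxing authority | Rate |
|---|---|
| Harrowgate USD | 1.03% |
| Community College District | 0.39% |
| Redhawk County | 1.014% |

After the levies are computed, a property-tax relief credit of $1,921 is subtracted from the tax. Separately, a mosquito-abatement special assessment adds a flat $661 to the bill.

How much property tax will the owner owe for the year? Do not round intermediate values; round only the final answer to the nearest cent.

Assessed value = $1,043,700 × 0.69 = $720,153
Harrowgate USD: $720,153 × 0.0103 = $7,417.5759
Community College District: $720,153 × 0.0039 = $2,808.5967
Redhawk County: $720,153 × 0.01014 = $7,302.35142
Levies subtotal = $17,528.52402
After credit = $17,528.52402 − $1,921 = $15,607.52402
Total = $15,607.52402 + $661 = $16,268.52402

$16,268.52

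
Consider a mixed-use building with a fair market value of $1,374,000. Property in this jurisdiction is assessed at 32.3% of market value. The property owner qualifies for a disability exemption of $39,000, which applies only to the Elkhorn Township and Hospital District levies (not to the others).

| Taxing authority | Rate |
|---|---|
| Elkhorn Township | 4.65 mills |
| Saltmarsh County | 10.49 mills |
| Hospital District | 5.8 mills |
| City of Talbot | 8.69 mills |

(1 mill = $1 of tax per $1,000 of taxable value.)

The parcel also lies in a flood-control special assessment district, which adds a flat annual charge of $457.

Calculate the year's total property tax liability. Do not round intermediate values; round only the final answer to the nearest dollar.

$13,199

Assessed value = $1,374,000 × 0.323 = $443,802
Elkhorn Township: ($443,802 − $39,000) × 0.00465 = $404,802 × 0.00465 = $1,882.3293
Saltmarsh County: $443,802 × 0.01049 = $4,655.48298
Hospital District: ($443,802 − $39,000) × 0.0058 = $404,802 × 0.0058 = $2,347.8516
City of Talbot: $443,802 × 0.00869 = $3,856.63938
Levies subtotal = $12,742.30326
Total = $12,742.30326 + $457 = $13,199.30326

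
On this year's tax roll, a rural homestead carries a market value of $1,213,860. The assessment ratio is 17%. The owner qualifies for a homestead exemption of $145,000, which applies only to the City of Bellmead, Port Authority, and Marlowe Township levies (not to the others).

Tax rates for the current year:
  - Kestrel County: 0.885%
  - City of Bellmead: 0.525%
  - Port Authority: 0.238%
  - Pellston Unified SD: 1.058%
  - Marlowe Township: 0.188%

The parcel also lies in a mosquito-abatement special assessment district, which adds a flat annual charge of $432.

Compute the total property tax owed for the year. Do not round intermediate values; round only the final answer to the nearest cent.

$5,025.00

Assessed value = $1,213,860 × 0.17 = $206,356.2
Kestrel County: $206,356.2 × 0.00885 = $1,826.25237
City of Bellmead: ($206,356.2 − $145,000) × 0.00525 = $61,356.2 × 0.00525 = $322.12005
Port Authority: ($206,356.2 − $145,000) × 0.00238 = $61,356.2 × 0.00238 = $146.027756
Pellston Unified SD: $206,356.2 × 0.01058 = $2,183.248596
Marlowe Township: ($206,356.2 − $145,000) × 0.00188 = $61,356.2 × 0.00188 = $115.349656
Levies subtotal = $4,592.998428
Total = $4,592.998428 + $432 = $5,024.998428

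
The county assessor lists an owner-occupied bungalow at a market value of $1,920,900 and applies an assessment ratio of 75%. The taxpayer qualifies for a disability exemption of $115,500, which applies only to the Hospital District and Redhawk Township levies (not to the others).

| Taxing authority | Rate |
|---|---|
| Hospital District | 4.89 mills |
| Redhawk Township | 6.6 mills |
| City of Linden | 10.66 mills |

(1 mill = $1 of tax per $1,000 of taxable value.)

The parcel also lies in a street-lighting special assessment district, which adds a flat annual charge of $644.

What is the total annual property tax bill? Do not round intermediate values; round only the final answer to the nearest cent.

Assessed value = $1,920,900 × 0.75 = $1,440,675
Hospital District: ($1,440,675 − $115,500) × 0.00489 = $1,325,175 × 0.00489 = $6,480.10575
Redhawk Township: ($1,440,675 − $115,500) × 0.0066 = $1,325,175 × 0.0066 = $8,746.155
City of Linden: $1,440,675 × 0.01066 = $15,357.5955
Levies subtotal = $30,583.85625
Total = $30,583.85625 + $644 = $31,227.85625

$31,227.86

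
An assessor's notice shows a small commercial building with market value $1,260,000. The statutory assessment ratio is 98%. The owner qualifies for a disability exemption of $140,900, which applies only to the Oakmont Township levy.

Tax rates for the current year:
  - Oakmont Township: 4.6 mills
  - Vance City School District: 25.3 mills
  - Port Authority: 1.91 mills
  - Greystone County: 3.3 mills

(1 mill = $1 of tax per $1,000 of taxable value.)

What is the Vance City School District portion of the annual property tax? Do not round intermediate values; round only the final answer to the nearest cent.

Assessed value = $1,260,000 × 0.98 = $1,234,800
Vance City School District taxable value = $1,234,800 (exemption does not apply)
Vance City School District levy = $1,234,800 × 0.0253 = $31,240.44

$31,240.44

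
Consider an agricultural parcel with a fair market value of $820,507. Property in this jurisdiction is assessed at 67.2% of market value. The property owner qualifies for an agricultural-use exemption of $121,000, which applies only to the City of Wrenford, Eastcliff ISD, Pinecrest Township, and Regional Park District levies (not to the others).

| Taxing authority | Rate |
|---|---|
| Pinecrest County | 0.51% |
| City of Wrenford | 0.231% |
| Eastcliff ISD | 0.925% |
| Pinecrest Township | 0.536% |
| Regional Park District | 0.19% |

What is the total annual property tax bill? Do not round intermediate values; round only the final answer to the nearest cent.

$10,911.81

Assessed value = $820,507 × 0.672 = $551,380.704
Pinecrest County: $551,380.704 × 0.0051 = $2,812.0415904
City of Wrenford: ($551,380.704 − $121,000) × 0.00231 = $430,380.704 × 0.00231 = $994.17942624
Eastcliff ISD: ($551,380.704 − $121,000) × 0.00925 = $430,380.704 × 0.00925 = $3,981.021512
Pinecrest Township: ($551,380.704 − $121,000) × 0.00536 = $430,380.704 × 0.00536 = $2,306.84057344
Regional Park District: ($551,380.704 − $121,000) × 0.0019 = $430,380.704 × 0.0019 = $817.7233376
Total = $10,911.80643968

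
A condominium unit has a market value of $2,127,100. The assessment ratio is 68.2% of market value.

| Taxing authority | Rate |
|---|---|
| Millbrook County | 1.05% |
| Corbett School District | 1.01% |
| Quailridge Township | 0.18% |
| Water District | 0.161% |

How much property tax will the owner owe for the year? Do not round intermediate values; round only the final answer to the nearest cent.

Assessed value = $2,127,100 × 0.682 = $1,450,682.2
Millbrook County: $1,450,682.2 × 0.0105 = $15,232.1631
Corbett School District: $1,450,682.2 × 0.0101 = $14,651.89022
Quailridge Township: $1,450,682.2 × 0.0018 = $2,611.22796
Water District: $1,450,682.2 × 0.00161 = $2,335.598342
Total = $15,232.1631 + $14,651.89022 + $2,611.22796 + $2,335.598342 = $34,830.879622

$34,830.88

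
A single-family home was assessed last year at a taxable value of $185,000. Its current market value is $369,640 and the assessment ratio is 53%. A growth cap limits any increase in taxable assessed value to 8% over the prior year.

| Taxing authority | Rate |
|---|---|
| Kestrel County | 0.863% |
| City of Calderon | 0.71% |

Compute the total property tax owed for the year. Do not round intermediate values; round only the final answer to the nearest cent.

Uncapped assessed value = $369,640 × 0.53 = $195,909.2
Cap limit = $185,000 × 1.08 = $199,800
Taxable assessed value = min($195,909.2, $199,800) = $195,909.2 (cap does not bind)
Kestrel County: $195,909.2 × 0.00863 = $1,690.696396
City of Calderon: $195,909.2 × 0.0071 = $1,390.95532
Total = $3,081.651716

$3,081.65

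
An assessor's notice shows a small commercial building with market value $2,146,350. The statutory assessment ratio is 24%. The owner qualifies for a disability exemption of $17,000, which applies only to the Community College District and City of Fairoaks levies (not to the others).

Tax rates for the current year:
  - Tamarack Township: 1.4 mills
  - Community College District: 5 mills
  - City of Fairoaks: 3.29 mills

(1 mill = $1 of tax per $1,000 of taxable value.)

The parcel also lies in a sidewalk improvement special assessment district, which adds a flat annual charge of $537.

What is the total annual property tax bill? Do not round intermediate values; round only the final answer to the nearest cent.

$5,387.62

Assessed value = $2,146,350 × 0.24 = $515,124
Tamarack Township: $515,124 × 0.0014 = $721.1736
Community College District: ($515,124 − $17,000) × 0.005 = $498,124 × 0.005 = $2,490.62
City of Fairoaks: ($515,124 − $17,000) × 0.00329 = $498,124 × 0.00329 = $1,638.82796
Levies subtotal = $4,850.62156
Total = $4,850.62156 + $537 = $5,387.62156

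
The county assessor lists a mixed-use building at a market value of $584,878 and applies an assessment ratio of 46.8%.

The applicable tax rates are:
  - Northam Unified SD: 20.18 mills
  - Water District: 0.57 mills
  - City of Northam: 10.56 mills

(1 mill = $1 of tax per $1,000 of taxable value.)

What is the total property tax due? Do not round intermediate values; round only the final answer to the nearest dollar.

$8,570

Assessed value = $584,878 × 0.468 = $273,722.904
Northam Unified SD: $273,722.904 × 0.02018 = $5,523.72820272
Water District: $273,722.904 × 0.00057 = $156.02205528
City of Northam: $273,722.904 × 0.01056 = $2,890.51386624
Total = $5,523.72820272 + $156.02205528 + $2,890.51386624 = $8,570.26412424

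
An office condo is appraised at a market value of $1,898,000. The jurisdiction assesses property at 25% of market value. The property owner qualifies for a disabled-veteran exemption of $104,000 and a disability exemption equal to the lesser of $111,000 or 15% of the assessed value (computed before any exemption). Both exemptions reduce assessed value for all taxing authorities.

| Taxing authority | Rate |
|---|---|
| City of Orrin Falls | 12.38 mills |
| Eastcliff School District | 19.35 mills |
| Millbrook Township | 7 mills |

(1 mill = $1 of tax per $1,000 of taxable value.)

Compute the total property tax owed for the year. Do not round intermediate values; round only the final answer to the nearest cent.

Assessed value = $1,898,000 × 0.25 = $474,500
Disability exemption = min($111,000, 15% × $474,500) = min($111,000, $71,175) = $71,175 (percentage binds)
Taxable value = $474,500 − $104,000 − $71,175 = $299,325
City of Orrin Falls: $299,325 × 0.01238 = $3,705.6435
Eastcliff School District: $299,325 × 0.01935 = $5,791.93875
Millbrook Township: $299,325 × 0.007 = $2,095.275
Total = $11,592.85725

$11,592.86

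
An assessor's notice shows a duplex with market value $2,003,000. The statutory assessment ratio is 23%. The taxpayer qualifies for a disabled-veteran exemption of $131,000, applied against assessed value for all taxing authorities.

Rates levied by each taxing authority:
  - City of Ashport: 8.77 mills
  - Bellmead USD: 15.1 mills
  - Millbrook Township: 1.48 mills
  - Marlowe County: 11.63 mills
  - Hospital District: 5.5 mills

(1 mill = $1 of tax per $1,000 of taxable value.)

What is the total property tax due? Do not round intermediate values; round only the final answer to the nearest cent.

Assessed value = $2,003,000 × 0.23 = $460,690
Taxable value = $460,690 − $131,000 = $329,690
City of Ashport: $329,690 × 0.00877 = $2,891.3813
Bellmead USD: $329,690 × 0.0151 = $4,978.319
Millbrook Township: $329,690 × 0.00148 = $487.9412
Marlowe County: $329,690 × 0.01163 = $3,834.2947
Hospital District: $329,690 × 0.0055 = $1,813.295
Total = $2,891.3813 + $4,978.319 + $487.9412 + $3,834.2947 + $1,813.295 = $14,005.2312

$14,005.23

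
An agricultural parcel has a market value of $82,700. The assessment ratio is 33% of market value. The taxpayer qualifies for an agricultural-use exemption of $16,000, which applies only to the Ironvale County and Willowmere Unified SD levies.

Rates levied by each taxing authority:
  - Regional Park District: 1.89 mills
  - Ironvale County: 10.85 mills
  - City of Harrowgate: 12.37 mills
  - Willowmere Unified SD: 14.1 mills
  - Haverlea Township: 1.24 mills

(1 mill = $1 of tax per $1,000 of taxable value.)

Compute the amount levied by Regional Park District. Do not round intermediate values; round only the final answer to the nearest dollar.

Assessed value = $82,700 × 0.33 = $27,291
Regional Park District taxable value = $27,291 (exemption does not apply)
Regional Park District levy = $27,291 × 0.00189 = $51.57999

$52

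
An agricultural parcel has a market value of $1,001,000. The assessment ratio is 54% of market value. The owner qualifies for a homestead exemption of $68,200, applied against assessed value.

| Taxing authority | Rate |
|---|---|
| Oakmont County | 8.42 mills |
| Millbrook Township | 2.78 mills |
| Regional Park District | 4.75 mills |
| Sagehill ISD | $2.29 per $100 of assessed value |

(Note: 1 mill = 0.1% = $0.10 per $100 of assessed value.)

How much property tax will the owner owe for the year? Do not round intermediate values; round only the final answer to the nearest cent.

$18,350.41

Assessed value = $1,001,000 × 0.54 = $540,540
Taxable value = $540,540 − $68,200 = $472,340
Oakmont County: $472,340 × 0.00842 = $3,977.1028
Millbrook Township: $472,340 × 0.00278 = $1,313.1052
Regional Park District: $472,340 × 0.00475 = $2,243.615
Sagehill ISD: $472,340 × 0.0229 = $10,816.586
Total = $18,350.409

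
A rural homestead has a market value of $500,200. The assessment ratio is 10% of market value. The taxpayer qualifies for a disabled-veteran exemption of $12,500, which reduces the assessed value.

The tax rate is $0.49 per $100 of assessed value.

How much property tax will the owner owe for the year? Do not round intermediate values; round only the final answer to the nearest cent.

$183.85

Assessed value = $500,200 × 0.1 = $50,020
Taxable value = $50,020 − $12,500 = $37,520
Tax = $37,520 × 0.0049 = $183.848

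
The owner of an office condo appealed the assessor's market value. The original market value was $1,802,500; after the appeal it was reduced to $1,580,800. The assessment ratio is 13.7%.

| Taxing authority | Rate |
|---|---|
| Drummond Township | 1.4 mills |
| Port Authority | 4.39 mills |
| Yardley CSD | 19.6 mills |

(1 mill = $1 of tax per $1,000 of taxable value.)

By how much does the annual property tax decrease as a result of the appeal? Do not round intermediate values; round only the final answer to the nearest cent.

Old assessed value = $1,802,500 × 0.137 = $246,942.5
New assessed value = $1,580,800 × 0.137 = $216,569.6
Combined rate = 0.0014 + 0.00439 + 0.0196 = 0.02539
Old tax = $246,942.5 × 0.02539 = $6,269.870075
New tax = $216,569.6 × 0.02539 = $5,498.702144
Reduction = $6,269.870075 − $5,498.702144 = $771.167931

$771.17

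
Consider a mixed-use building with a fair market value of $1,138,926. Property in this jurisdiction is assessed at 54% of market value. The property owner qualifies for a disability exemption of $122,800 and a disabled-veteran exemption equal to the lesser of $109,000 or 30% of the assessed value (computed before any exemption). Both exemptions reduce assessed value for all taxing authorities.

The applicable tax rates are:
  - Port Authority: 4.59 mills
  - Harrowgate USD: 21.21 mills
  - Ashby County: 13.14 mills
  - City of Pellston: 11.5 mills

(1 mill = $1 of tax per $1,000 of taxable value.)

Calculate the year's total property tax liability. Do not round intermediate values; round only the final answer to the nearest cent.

$19,329.62

Assessed value = $1,138,926 × 0.54 = $615,020.04
Disabled-veteran exemption = min($109,000, 30% × $615,020.04) = min($109,000, $184,506.012) = $109,000 (dollar cap binds)
Taxable value = $615,020.04 − $122,800 − $109,000 = $383,220.04
Port Authority: $383,220.04 × 0.00459 = $1,758.9799836
Harrowgate USD: $383,220.04 × 0.02121 = $8,128.0970484
Ashby County: $383,220.04 × 0.01314 = $5,035.5113256
City of Pellston: $383,220.04 × 0.0115 = $4,407.03046
Total = $19,329.6188176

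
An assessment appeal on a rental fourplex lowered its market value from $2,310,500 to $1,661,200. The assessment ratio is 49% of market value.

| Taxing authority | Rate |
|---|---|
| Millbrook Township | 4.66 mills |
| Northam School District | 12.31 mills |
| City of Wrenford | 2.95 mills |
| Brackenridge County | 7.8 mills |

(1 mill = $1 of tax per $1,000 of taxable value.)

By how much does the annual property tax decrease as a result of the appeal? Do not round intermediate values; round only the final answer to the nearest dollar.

$8,819

Old assessed value = $2,310,500 × 0.49 = $1,132,145
New assessed value = $1,661,200 × 0.49 = $813,988
Combined rate = 0.00466 + 0.01231 + 0.00295 + 0.0078 = 0.02772
Old tax = $1,132,145 × 0.02772 = $31,383.0594
New tax = $813,988 × 0.02772 = $22,563.74736
Reduction = $31,383.0594 − $22,563.74736 = $8,819.31204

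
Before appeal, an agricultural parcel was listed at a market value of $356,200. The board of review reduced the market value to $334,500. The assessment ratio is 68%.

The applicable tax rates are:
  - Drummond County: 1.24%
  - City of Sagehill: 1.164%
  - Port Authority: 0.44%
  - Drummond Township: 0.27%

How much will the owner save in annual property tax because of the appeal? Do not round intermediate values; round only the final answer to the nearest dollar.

Old assessed value = $356,200 × 0.68 = $242,216
New assessed value = $334,500 × 0.68 = $227,460
Combined rate = 0.0124 + 0.01164 + 0.0044 + 0.0027 = 0.03114
Old tax = $242,216 × 0.03114 = $7,542.60624
New tax = $227,460 × 0.03114 = $7,083.1044
Reduction = $7,542.60624 − $7,083.1044 = $459.50184

$460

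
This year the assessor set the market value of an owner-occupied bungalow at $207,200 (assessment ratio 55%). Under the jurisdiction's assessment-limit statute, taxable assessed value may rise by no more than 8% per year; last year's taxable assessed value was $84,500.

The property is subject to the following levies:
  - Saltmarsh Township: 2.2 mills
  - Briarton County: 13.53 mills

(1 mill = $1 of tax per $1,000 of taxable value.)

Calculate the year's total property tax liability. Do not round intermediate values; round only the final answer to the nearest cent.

Uncapped assessed value = $207,200 × 0.55 = $113,960
Cap limit = $84,500 × 1.08 = $91,260
Taxable assessed value = min($113,960, $91,260) = $91,260 (cap binds)
Saltmarsh Township: $91,260 × 0.0022 = $200.772
Briarton County: $91,260 × 0.01353 = $1,234.7478
Total = $1,435.5198

$1,435.52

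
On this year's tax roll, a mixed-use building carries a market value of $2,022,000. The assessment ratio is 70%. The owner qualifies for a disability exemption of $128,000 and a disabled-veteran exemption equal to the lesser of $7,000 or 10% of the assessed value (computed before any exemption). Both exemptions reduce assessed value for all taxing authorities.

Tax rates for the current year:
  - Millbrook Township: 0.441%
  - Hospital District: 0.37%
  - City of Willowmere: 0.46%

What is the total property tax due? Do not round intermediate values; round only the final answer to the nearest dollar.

$16,274

Assessed value = $2,022,000 × 0.7 = $1,415,400
Disabled-veteran exemption = min($7,000, 10% × $1,415,400) = min($7,000, $141,540) = $7,000 (dollar cap binds)
Taxable value = $1,415,400 − $128,000 − $7,000 = $1,280,400
Millbrook Township: $1,280,400 × 0.00441 = $5,646.564
Hospital District: $1,280,400 × 0.0037 = $4,737.48
City of Willowmere: $1,280,400 × 0.0046 = $5,889.84
Total = $16,273.884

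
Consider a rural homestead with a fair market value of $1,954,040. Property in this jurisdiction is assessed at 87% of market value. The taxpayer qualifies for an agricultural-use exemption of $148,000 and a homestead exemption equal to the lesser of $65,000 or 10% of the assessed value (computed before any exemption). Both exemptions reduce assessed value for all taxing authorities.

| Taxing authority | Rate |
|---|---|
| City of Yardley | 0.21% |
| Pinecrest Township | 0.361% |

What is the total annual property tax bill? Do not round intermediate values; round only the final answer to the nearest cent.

Assessed value = $1,954,040 × 0.87 = $1,700,014.8
Homestead exemption = min($65,000, 10% × $1,700,014.8) = min($65,000, $170,001.48) = $65,000 (dollar cap binds)
Taxable value = $1,700,014.8 − $148,000 − $65,000 = $1,487,014.8
City of Yardley: $1,487,014.8 × 0.0021 = $3,122.73108
Pinecrest Township: $1,487,014.8 × 0.00361 = $5,368.123428
Total = $8,490.854508

$8,490.85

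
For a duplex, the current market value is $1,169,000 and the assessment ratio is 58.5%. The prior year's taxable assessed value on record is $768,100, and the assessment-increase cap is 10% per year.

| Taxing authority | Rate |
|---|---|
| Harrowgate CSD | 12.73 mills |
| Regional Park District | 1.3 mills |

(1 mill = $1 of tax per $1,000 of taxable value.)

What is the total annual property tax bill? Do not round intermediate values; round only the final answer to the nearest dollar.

$9,595

Uncapped assessed value = $1,169,000 × 0.585 = $683,865
Cap limit = $768,100 × 1.1 = $844,910
Taxable assessed value = min($683,865, $844,910) = $683,865 (cap does not bind)
Harrowgate CSD: $683,865 × 0.01273 = $8,705.60145
Regional Park District: $683,865 × 0.0013 = $889.0245
Total = $9,594.62595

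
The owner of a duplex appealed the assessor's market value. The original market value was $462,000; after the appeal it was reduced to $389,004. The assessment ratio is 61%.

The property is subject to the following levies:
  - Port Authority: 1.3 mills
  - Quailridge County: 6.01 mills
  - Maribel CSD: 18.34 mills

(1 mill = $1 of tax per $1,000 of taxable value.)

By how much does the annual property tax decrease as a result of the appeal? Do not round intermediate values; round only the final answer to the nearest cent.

Old assessed value = $462,000 × 0.61 = $281,820
New assessed value = $389,004 × 0.61 = $237,292.44
Combined rate = 0.0013 + 0.00601 + 0.01834 = 0.02565
Old tax = $281,820 × 0.02565 = $7,228.683
New tax = $237,292.44 × 0.02565 = $6,086.551086
Reduction = $7,228.683 − $6,086.551086 = $1,142.131914

$1,142.13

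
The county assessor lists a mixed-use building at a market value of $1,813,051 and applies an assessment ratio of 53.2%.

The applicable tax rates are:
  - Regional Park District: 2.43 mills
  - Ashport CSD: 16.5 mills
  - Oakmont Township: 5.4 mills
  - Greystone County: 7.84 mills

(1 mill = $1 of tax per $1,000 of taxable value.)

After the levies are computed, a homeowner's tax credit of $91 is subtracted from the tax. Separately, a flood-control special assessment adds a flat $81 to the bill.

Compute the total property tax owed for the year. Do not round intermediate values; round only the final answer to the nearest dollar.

$31,019

Assessed value = $1,813,051 × 0.532 = $964,543.132
Regional Park District: $964,543.132 × 0.00243 = $2,343.83981076
Ashport CSD: $964,543.132 × 0.0165 = $15,914.961678
Oakmont Township: $964,543.132 × 0.0054 = $5,208.5329128
Greystone County: $964,543.132 × 0.00784 = $7,562.01815488
Levies subtotal = $31,029.35255644
After credit = $31,029.35255644 − $91 = $30,938.35255644
Total = $30,938.35255644 + $81 = $31,019.35255644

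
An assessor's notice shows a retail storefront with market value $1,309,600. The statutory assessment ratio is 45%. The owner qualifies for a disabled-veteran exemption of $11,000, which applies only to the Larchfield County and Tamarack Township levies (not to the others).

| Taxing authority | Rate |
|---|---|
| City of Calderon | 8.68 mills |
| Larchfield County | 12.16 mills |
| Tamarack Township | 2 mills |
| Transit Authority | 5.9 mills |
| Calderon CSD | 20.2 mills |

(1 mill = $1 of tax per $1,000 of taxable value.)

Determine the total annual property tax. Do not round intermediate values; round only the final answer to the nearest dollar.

Assessed value = $1,309,600 × 0.45 = $589,320
City of Calderon: $589,320 × 0.00868 = $5,115.2976
Larchfield County: ($589,320 − $11,000) × 0.01216 = $578,320 × 0.01216 = $7,032.3712
Tamarack Township: ($589,320 − $11,000) × 0.002 = $578,320 × 0.002 = $1,156.64
Transit Authority: $589,320 × 0.0059 = $3,476.988
Calderon CSD: $589,320 × 0.0202 = $11,904.264
Total = $28,685.5608

$28,686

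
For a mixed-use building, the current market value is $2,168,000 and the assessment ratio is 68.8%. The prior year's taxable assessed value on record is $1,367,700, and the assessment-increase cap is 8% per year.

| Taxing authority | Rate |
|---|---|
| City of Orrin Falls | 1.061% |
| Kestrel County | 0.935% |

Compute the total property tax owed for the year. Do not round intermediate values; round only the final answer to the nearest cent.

Uncapped assessed value = $2,168,000 × 0.688 = $1,491,584
Cap limit = $1,367,700 × 1.08 = $1,477,116
Taxable assessed value = min($1,491,584, $1,477,116) = $1,477,116 (cap binds)
City of Orrin Falls: $1,477,116 × 0.01061 = $15,672.20076
Kestrel County: $1,477,116 × 0.00935 = $13,811.0346
Total = $29,483.23536

$29,483.24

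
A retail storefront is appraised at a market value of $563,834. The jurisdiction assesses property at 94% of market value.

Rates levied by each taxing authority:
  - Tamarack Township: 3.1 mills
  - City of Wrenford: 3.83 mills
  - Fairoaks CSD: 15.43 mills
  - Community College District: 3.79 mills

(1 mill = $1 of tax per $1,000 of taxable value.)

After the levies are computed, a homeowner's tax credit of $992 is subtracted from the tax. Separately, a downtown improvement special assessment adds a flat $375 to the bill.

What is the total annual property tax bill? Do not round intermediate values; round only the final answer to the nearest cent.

Assessed value = $563,834 × 0.94 = $530,003.96
Tamarack Township: $530,003.96 × 0.0031 = $1,643.012276
City of Wrenford: $530,003.96 × 0.00383 = $2,029.9151668
Fairoaks CSD: $530,003.96 × 0.01543 = $8,177.9611028
Community College District: $530,003.96 × 0.00379 = $2,008.7150084
Levies subtotal = $13,859.603554
After credit = $13,859.603554 − $992 = $12,867.603554
Total = $12,867.603554 + $375 = $13,242.603554

$13,242.60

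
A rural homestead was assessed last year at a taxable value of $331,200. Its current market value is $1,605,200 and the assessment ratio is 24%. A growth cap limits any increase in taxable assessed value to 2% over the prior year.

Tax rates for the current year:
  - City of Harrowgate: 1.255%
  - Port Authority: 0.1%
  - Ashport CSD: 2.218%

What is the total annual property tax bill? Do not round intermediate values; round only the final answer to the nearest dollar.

Uncapped assessed value = $1,605,200 × 0.24 = $385,248
Cap limit = $331,200 × 1.02 = $337,824
Taxable assessed value = min($385,248, $337,824) = $337,824 (cap binds)
City of Harrowgate: $337,824 × 0.01255 = $4,239.6912
Port Authority: $337,824 × 0.001 = $337.824
Ashport CSD: $337,824 × 0.02218 = $7,492.93632
Total = $12,070.45152

$12,070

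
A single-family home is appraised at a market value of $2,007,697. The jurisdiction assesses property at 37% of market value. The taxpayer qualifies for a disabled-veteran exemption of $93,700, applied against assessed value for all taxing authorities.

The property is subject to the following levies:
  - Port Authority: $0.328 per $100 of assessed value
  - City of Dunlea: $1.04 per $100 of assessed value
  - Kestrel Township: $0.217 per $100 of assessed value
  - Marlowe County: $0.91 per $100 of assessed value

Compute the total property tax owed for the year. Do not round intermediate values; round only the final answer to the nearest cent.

Assessed value = $2,007,697 × 0.37 = $742,847.89
Taxable value = $742,847.89 − $93,700 = $649,147.89
Port Authority: $649,147.89 × 0.00328 = $2,129.2050792
City of Dunlea: $649,147.89 × 0.0104 = $6,751.138056
Kestrel Township: $649,147.89 × 0.00217 = $1,408.6509213
Marlowe County: $649,147.89 × 0.0091 = $5,907.245799
Total = $2,129.2050792 + $6,751.138056 + $1,408.6509213 + $5,907.245799 = $16,196.2398555

$16,196.24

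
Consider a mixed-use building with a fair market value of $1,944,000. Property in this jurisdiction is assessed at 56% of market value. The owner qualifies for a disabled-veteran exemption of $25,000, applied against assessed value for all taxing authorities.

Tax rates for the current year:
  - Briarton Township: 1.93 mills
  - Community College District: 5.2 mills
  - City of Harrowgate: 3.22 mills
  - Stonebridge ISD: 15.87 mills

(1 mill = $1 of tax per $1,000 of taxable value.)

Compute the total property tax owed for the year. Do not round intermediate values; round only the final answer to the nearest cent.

$27,888.64

Assessed value = $1,944,000 × 0.56 = $1,088,640
Taxable value = $1,088,640 − $25,000 = $1,063,640
Briarton Township: $1,063,640 × 0.00193 = $2,052.8252
Community College District: $1,063,640 × 0.0052 = $5,530.928
City of Harrowgate: $1,063,640 × 0.00322 = $3,424.9208
Stonebridge ISD: $1,063,640 × 0.01587 = $16,879.9668
Total = $2,052.8252 + $5,530.928 + $3,424.9208 + $16,879.9668 = $27,888.6408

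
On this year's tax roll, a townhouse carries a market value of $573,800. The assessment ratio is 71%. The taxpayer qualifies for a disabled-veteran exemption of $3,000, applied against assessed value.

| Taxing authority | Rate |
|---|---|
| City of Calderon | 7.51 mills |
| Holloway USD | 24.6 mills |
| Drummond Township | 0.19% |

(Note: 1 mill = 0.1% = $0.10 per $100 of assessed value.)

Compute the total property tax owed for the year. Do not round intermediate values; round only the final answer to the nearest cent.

Assessed value = $573,800 × 0.71 = $407,398
Taxable value = $407,398 − $3,000 = $404,398
City of Calderon: $404,398 × 0.00751 = $3,037.02898
Holloway USD: $404,398 × 0.0246 = $9,948.1908
Drummond Township: $404,398 × 0.0019 = $768.3562
Total = $13,753.57598

$13,753.58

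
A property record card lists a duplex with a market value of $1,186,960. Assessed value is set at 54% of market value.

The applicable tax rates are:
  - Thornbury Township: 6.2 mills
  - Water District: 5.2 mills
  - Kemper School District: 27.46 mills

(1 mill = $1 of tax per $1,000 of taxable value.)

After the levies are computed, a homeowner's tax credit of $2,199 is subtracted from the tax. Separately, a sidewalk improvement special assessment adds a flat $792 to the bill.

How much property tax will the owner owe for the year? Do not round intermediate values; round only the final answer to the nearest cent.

Assessed value = $1,186,960 × 0.54 = $640,958.4
Thornbury Township: $640,958.4 × 0.0062 = $3,973.94208
Water District: $640,958.4 × 0.0052 = $3,332.98368
Kemper School District: $640,958.4 × 0.02746 = $17,600.717664
Levies subtotal = $24,907.643424
After credit = $24,907.643424 − $2,199 = $22,708.643424
Total = $22,708.643424 + $792 = $23,500.643424

$23,500.64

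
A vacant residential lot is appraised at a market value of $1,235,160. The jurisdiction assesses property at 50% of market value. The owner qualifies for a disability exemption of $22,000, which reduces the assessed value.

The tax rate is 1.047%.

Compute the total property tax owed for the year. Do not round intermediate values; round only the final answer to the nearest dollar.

Assessed value = $1,235,160 × 0.5 = $617,580
Taxable value = $617,580 − $22,000 = $595,580
Tax = $595,580 × 0.01047 = $6,235.7226

$6,236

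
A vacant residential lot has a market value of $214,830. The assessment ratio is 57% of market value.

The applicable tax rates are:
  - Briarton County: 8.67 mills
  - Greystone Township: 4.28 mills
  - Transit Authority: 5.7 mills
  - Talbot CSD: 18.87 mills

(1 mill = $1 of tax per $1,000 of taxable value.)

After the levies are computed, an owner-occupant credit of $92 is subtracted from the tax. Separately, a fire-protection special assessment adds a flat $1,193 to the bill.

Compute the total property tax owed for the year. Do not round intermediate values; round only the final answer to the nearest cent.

$5,695.44

Assessed value = $214,830 × 0.57 = $122,453.1
Briarton County: $122,453.1 × 0.00867 = $1,061.668377
Greystone Township: $122,453.1 × 0.00428 = $524.099268
Transit Authority: $122,453.1 × 0.0057 = $697.98267
Talbot CSD: $122,453.1 × 0.01887 = $2,310.689997
Levies subtotal = $4,594.440312
After credit = $4,594.440312 − $92 = $4,502.440312
Total = $4,502.440312 + $1,193 = $5,695.440312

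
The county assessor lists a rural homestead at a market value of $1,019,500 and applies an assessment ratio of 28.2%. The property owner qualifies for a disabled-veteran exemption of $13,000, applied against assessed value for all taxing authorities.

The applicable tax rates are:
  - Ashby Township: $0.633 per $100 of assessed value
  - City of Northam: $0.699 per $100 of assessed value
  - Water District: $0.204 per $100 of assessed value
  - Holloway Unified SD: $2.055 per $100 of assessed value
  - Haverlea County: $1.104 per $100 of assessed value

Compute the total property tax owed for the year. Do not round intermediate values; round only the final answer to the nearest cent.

Assessed value = $1,019,500 × 0.282 = $287,499
Taxable value = $287,499 − $13,000 = $274,499
Ashby Township: $274,499 × 0.00633 = $1,737.57867
City of Northam: $274,499 × 0.00699 = $1,918.74801
Water District: $274,499 × 0.00204 = $559.97796
Holloway Unified SD: $274,499 × 0.02055 = $5,640.95445
Haverlea County: $274,499 × 0.01104 = $3,030.46896
Total = $1,737.57867 + $1,918.74801 + $559.97796 + $5,640.95445 + $3,030.46896 = $12,887.72805

$12,887.73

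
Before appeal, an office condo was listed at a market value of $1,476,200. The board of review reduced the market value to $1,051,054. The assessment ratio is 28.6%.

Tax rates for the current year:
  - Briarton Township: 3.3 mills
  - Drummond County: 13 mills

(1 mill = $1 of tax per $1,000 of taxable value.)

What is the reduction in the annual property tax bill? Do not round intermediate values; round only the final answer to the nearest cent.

$1,981.95

Old assessed value = $1,476,200 × 0.286 = $422,193.2
New assessed value = $1,051,054 × 0.286 = $300,601.444
Combined rate = 0.0033 + 0.013 = 0.0163
Old tax = $422,193.2 × 0.0163 = $6,881.74916
New tax = $300,601.444 × 0.0163 = $4,899.8035372
Reduction = $6,881.74916 − $4,899.8035372 = $1,981.9456228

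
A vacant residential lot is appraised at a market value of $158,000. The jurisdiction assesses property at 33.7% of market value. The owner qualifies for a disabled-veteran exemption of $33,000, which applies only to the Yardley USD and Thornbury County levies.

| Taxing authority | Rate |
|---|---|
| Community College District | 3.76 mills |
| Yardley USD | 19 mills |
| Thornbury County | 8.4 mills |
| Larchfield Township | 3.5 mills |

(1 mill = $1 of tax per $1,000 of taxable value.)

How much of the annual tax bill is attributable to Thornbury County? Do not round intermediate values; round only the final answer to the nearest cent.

Assessed value = $158,000 × 0.337 = $53,246
Thornbury County taxable value = $53,246 − $33,000 = $20,246
Thornbury County levy = $20,246 × 0.0084 = $170.0664

$170.07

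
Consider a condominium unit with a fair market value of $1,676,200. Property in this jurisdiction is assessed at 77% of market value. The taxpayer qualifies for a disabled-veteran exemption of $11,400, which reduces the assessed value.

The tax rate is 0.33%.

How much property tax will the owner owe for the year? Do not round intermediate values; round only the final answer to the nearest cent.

$4,221.60

Assessed value = $1,676,200 × 0.77 = $1,290,674
Taxable value = $1,290,674 − $11,400 = $1,279,274
Tax = $1,279,274 × 0.0033 = $4,221.6042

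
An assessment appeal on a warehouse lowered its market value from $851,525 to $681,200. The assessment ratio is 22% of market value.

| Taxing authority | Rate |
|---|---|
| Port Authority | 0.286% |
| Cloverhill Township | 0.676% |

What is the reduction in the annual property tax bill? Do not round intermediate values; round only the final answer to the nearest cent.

Old assessed value = $851,525 × 0.22 = $187,335.5
New assessed value = $681,200 × 0.22 = $149,864
Combined rate = 0.00286 + 0.00676 = 0.00962
Old tax = $187,335.5 × 0.00962 = $1,802.16751
New tax = $149,864 × 0.00962 = $1,441.69168
Reduction = $1,802.16751 − $1,441.69168 = $360.47583

$360.48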